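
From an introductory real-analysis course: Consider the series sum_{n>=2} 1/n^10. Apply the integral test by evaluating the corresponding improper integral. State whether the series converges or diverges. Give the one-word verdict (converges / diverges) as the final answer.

Let f(x) = x^(-10). Then f is positive, continuous, and decreasing on [2, infinity), so the integral test applies.
Compute the improper integral int_{2}^infinity f(x) dx:
  antiderivative F(x) = -1/(9*x^9).
  As x -> infinity, F(x) -> 0 (since p = 10 > 1).
  So int = F(infinity) - F(2) = 0 - (-1/4608) = 1/4608.
  Finite, so by the integral test, the series converges.

converges


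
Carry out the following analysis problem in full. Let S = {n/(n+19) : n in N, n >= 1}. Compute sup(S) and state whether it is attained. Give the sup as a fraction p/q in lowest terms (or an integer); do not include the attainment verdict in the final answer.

Analysis:
- Values: 1/20, 2/21, 3/22, 4/23, ... strictly increasing.
- Minimum is 1/20 (n=1); inf = 1/20 (attained).
- n/(n+19) = 1 - 19/(n+19) -> 1 from below as n -> infinity, and never equals 1.
- So sup = 1 (not attained).
Conclusion: sup(S) = 1, not attained in S.

1


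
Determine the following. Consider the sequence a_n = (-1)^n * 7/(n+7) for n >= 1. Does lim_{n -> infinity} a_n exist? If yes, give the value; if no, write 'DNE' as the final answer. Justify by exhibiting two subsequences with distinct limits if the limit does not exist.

Examine the behaviour of a_n along subsequences.
Even-n subsequence a_{2k} = 7/(2k+7) -> 0. Odd-n subsequence a_{2k+1} = -7/(2k+8) -> 0. Both tend to 0, which suggests the limit is 0; verify directly.
|a_n - 0| = 7/(n+7) < 7/n for every n >= 1.
Given epsilon > 0, choose a positive integer N > 7/epsilon. Then for all n >= N, |a_n| < 7/n <= 7/N < epsilon.
So by the definition of the limit, lim a_n exists and equals 0.

0


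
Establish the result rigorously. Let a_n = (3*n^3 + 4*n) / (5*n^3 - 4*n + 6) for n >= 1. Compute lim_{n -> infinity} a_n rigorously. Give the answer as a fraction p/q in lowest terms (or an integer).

Divide numerator and denominator by n^3, the highest power:
numerator / n^3 = 3 + 4/n^2
denominator / n^3 = 5 - 4/n^2 + 6/n^3
As n -> infinity, all terms of the form c/n^k (k >= 1) tend to 0.
So numerator / n^3 -> 3 and denominator / n^3 -> 5.
Therefore lim a_n = 3/5.

3/5


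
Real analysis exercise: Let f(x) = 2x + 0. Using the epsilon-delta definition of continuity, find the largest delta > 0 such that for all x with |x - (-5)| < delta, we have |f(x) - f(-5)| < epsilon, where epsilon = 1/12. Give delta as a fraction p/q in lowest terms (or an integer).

We compute f(-5) = 2*(-5) + 0 = -10.
|f(x) - f(-5)| = |2x + 0 - (-10)| = |2(x - (-5))| = 2|x - (-5)|.
We need 2|x - (-5)| < 1/12, i.e. |x - (-5)| < 1/12 / 2 = 1/24.
So any delta <= 1/24 works. Conversely, if delta > 1/24, then x = -5 + 1/24 satisfies |x - (-5)| = 1/24 < delta but |f(x) - f(-5)| = 2 * 1/24 = 1/12, which is not < 1/12; so no larger delta works.
Hence the largest such delta is 1/24.

1/24


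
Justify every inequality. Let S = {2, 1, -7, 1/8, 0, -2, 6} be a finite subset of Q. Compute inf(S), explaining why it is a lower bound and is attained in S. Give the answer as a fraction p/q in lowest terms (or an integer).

S is finite, so inf(S) = min(S).
Sorted increasing:
-7, -2, 0, 1/8, 1, 2, 6
The extremum is -7.
For every x in S, x >= -7. And -7 is in S, so it is attained.
Therefore inf(S) = -7.

-7


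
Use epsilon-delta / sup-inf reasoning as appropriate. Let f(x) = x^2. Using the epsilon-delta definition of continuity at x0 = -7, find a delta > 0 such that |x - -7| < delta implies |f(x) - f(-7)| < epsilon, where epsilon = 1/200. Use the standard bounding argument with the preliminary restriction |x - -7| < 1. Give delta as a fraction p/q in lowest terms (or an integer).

Factor: |x^2 - (-7)^2| = |x - -7| * |x + -7|.
Impose |x - -7| < 1 first. Then |x + -7| = |(x - -7) + 2*(-7)| <= |x - -7| + 2*|-7| < 1 + 14 = 15.
So |x^2 - (-7)^2| < delta * 15.
We need delta * 15 <= 1/200, i.e. delta <= 1/200/15 = 1/3000.
Since 1/3000 < 1, this is tighter than 1; take delta = 1/3000.
So delta = 1/3000 works.

1/3000


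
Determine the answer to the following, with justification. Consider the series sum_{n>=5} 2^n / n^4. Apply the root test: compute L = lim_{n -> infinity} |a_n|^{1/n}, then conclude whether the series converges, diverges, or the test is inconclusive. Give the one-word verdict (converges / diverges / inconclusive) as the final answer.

Let a_n denote the general term. Form |a_n|^(1/n) and simplify:
|a_n|^(1/n) = 2/n^(4/n)
Take the limit as n -> infinity: L = 2.
Since L = 2 > 1, the root test implies divergence.

diverges


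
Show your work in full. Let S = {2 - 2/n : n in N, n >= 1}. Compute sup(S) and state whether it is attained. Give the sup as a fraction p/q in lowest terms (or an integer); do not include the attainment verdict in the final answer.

Analysis:
- Values: 0, 1, 4/3, 3/2, ... strictly increasing.
- Minimum is 0 (n=1); inf = 0 (attained).
- 2 - 2/n -> 2 from below; sup = 2, not attained.
Conclusion: sup(S) = 2, not attained in S.

2


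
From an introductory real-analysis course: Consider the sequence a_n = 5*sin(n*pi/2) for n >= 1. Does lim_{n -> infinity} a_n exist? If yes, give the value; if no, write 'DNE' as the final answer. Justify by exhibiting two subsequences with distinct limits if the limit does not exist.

Examine the behaviour of a_n along subsequences.
a_{4k+1} = 5*sin(pi/2 + 2k*pi) = 5 -> 5. a_{4k+3} = 5*sin(3pi/2 + 2k*pi) = -5 -> -5.
Since these two subsequential limits are 5 and -5, distinct, the full sequence cannot converge (a convergent sequence has all subsequences tending to the same limit). So lim a_n does not exist.

DNE


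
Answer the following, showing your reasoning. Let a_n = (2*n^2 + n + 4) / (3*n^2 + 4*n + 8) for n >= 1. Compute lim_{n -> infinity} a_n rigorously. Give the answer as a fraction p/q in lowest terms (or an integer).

Divide numerator and denominator by n^2, the highest power:
numerator / n^2 = 2 + 1/n + 4/n^2
denominator / n^2 = 3 + 4/n + 8/n^2
As n -> infinity, all terms of the form c/n^k (k >= 1) tend to 0.
So numerator / n^2 -> 2 and denominator / n^2 -> 3.
Therefore lim a_n = 2/3.

2/3


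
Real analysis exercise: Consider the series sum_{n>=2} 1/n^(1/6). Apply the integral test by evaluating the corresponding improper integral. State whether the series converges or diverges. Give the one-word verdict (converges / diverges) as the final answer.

Let f(x) = x^(-1/6). Then f is positive, continuous, and decreasing on [2, infinity), so the integral test applies.
Compute the improper integral int_{2}^infinity f(x) dx:
  antiderivative F(x) = 6*x^(5/6)/5.
  As x -> infinity, F(x) -> infinity (since p = 1/6 < 1).
  So the integral diverges. By the integral test, the series diverges.

diverges


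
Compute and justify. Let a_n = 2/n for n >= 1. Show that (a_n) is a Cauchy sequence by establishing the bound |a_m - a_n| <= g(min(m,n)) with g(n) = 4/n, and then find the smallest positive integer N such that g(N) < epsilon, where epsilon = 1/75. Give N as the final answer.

For any m, n >= 1, by the triangle inequality:
|a_m - a_n| = |2/m - 2/n| <= 2*1/m + 2*1/n <= 4/min(m,n).
So g(n) = 4/n bounds the Cauchy difference. Since g(n) -> 0, (a_n) is Cauchy.
Now solve g(N) < 1/75: 4/N < 1/75 <=> N > 4 / (1/75) = 300.
The smallest integer strictly greater than 300 is N = 301.
Check: g(301) = 4/301 = 4/301 < 1/75; g(300) = 1/75 >= 1/75. So N = 301.

301


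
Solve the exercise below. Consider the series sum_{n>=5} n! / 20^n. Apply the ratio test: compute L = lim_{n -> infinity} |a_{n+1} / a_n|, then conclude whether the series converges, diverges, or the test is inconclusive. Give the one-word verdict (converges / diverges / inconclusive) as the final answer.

Let a_n denote the general term. Form the ratio a_{n+1}/a_n and simplify:
a_{n+1}/a_n = n/20 + 1/20
Take the limit as n -> infinity: L = infinity.
Since L = infinity > 1 (or L = infinity), the ratio test implies the series diverges.

diverges


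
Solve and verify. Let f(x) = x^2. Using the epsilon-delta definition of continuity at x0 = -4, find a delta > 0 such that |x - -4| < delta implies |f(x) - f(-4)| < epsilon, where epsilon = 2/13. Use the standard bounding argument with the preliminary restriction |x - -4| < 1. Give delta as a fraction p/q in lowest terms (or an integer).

Factor: |x^2 - (-4)^2| = |x - -4| * |x + -4|.
Impose |x - -4| < 1 first. Then |x + -4| = |(x - -4) + 2*(-4)| <= |x - -4| + 2*|-4| < 1 + 8 = 9.
So |x^2 - (-4)^2| < delta * 9.
We need delta * 9 <= 2/13, i.e. delta <= 2/13/9 = 2/117.
Since 2/117 < 1, this is tighter than 1; take delta = 2/117.
So delta = 2/117 works.

2/117


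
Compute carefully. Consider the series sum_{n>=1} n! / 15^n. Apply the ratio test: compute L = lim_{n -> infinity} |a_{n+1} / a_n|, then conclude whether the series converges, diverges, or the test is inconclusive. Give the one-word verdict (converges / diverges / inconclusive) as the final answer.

Let a_n denote the general term. Form the ratio a_{n+1}/a_n and simplify:
a_{n+1}/a_n = n/15 + 1/15
Take the limit as n -> infinity: L = infinity.
Since L = infinity > 1 (or L = infinity), the ratio test implies the series diverges.

diverges


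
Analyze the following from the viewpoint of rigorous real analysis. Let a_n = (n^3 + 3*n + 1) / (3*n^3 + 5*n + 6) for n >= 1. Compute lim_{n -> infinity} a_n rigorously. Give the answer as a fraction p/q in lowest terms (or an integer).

Divide numerator and denominator by n^3, the highest power:
numerator / n^3 = 1 + 3/n^2 + n^(-3)
denominator / n^3 = 3 + 5/n^2 + 6/n^3
As n -> infinity, all terms of the form c/n^k (k >= 1) tend to 0.
So numerator / n^3 -> 1 and denominator / n^3 -> 3.
Therefore lim a_n = 1/3.

1/3


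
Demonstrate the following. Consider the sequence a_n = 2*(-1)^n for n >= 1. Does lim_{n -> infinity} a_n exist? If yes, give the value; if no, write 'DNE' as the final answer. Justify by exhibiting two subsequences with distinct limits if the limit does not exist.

Examine the behaviour of a_n along subsequences.
Even-n subsequence a_{2k} = 2 -> 2. Odd-n subsequence a_{2k+1} = -2 -> -2.
Since these two subsequential limits are 2 and -2, distinct, the full sequence cannot converge (a convergent sequence has all subsequences tending to the same limit). So lim a_n does not exist.

DNE


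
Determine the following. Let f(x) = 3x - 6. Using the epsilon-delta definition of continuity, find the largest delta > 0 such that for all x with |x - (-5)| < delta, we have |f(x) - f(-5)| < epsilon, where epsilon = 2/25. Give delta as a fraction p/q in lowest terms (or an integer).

We compute f(-5) = 3*(-5) - 6 = -21.
|f(x) - f(-5)| = |3x - 6 - (-21)| = |3(x - (-5))| = 3|x - (-5)|.
We need 3|x - (-5)| < 2/25, i.e. |x - (-5)| < 2/25 / 3 = 2/75.
So any delta <= 2/75 works. Conversely, if delta > 2/75, then x = -5 + 2/75 satisfies |x - (-5)| = 2/75 < delta but |f(x) - f(-5)| = 3 * 2/75 = 2/25, which is not < 2/25; so no larger delta works.
Hence the largest such delta is 2/75.

2/75


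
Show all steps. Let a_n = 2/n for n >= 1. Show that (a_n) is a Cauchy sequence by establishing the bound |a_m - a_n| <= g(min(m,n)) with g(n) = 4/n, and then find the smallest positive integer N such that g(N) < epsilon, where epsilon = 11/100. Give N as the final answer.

For any m, n >= 1, by the triangle inequality:
|a_m - a_n| = |2/m - 2/n| <= 2*1/m + 2*1/n <= 4/min(m,n).
So g(n) = 4/n bounds the Cauchy difference. Since g(n) -> 0, (a_n) is Cauchy.
Now solve g(N) < 11/100: 4/N < 11/100 <=> N > 4 / (11/100) = 400/11.
The smallest integer strictly greater than 400/11 is N = 37.
Check: g(37) = 4/37 = 4/37 < 11/100; g(36) = 1/9 >= 11/100. So N = 37.

37


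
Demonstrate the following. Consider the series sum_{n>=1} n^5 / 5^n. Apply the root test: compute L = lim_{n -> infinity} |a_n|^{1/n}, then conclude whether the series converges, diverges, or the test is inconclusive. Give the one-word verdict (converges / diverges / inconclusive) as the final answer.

Let a_n denote the general term. Form |a_n|^(1/n) and simplify:
|a_n|^(1/n) = n^(5/n)/5
Take the limit as n -> infinity: L = 1/5.
Since L = 1/5 < 1, the root test implies convergence.

converges


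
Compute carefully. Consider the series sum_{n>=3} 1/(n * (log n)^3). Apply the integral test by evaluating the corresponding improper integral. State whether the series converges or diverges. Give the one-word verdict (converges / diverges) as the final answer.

Let f(x) = 1/(x*log(x)^3). Then f is positive, continuous, and decreasing on [3, infinity), so the integral test applies.
Compute the improper integral int_{3}^infinity f(x) dx:
  antiderivative F(x) = -1/(2*log(x)^2).
  F(x) -> 0 as x -> infinity.  int = 0 - F(3) = 1/(2*log(3)^2) < infinity. By the integral test, the series converges.

converges


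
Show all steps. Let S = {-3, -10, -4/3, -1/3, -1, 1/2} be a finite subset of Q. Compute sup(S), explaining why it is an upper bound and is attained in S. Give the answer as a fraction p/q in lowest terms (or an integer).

S is finite, so sup(S) = max(S).
Sorted decreasing:
1/2, -1/3, -1, -4/3, -3, -10
The extremum is 1/2.
For every x in S, x <= 1/2. And 1/2 is in S, so it is attained.
Therefore sup(S) = 1/2.

1/2


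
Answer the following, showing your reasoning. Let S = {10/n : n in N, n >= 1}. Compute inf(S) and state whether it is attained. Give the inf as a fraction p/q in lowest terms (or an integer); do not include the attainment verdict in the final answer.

Analysis:
- Values: 10, 5, 10/3, 5/2, ... strictly decreasing.
- The maximum is 10 (n=1); sup = 10 (attained).
- The set is bounded below by 0; 10/n -> 0 so 0 is the greatest lower bound.
- 0 is not in the set, so inf = 0 is not attained.
Conclusion: inf(S) = 0, not attained in S.

0


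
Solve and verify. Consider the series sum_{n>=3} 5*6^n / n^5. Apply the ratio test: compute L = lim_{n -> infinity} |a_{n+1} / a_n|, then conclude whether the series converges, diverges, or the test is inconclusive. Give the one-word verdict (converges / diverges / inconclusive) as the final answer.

Let a_n denote the general term. Form the ratio a_{n+1}/a_n and simplify:
a_{n+1}/a_n = 6*n^5/(n + 1)^5
Take the limit as n -> infinity: L = 6.
Since L = 6 > 1 (or L = infinity), the ratio test implies the series diverges.

diverges


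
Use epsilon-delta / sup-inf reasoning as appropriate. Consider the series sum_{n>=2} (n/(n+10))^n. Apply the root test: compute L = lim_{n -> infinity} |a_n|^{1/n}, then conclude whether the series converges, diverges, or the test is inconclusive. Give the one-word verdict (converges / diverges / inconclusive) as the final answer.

Let a_n denote the general term. Form |a_n|^(1/n) and simplify:
|a_n|^(1/n) = n/(n + 10)
Take the limit as n -> infinity: L = 1.
Since L = 1, the root test is inconclusive. (In fact a_n = (n/(n+10))^n -> e^(-10) != 0, so the nth-term test shows divergence; but the root test itself gives no conclusion.)

inconclusive


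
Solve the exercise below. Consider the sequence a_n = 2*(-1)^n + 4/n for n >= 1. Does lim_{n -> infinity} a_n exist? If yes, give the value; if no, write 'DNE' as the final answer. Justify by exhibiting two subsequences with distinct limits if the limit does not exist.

Examine the behaviour of a_n along subsequences.
a_{2k} = 2 + 4/(2k) -> 2. a_{2k+1} = -2 + 4/(2k+1) -> -2.
Since these two subsequential limits are 2 and -2, distinct, the full sequence cannot converge (a convergent sequence has all subsequences tending to the same limit). So lim a_n does not exist.

DNE


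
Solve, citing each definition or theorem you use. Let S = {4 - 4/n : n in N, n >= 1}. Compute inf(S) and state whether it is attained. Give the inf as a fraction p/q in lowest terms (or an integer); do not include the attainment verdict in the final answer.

Analysis:
- Values: 0, 2, 8/3, 3, ... strictly increasing.
- Minimum is 0 (n=1); inf = 0 (attained).
- 4 - 4/n -> 4 from below; sup = 4, not attained.
Conclusion: inf(S) = 0, attained in S.

0


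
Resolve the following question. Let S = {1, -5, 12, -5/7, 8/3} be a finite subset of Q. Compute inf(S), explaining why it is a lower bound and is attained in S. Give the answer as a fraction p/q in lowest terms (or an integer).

S is finite, so inf(S) = min(S).
Sorted increasing:
-5, -5/7, 1, 8/3, 12
The extremum is -5.
For every x in S, x >= -5. And -5 is in S, so it is attained.
Therefore inf(S) = -5.

-5


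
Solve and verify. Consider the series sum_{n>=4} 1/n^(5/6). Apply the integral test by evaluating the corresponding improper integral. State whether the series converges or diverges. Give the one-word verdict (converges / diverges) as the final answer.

Let f(x) = x^(-5/6). Then f is positive, continuous, and decreasing on [4, infinity), so the integral test applies.
Compute the improper integral int_{4}^infinity f(x) dx:
  antiderivative F(x) = 6*x^(1/6).
  As x -> infinity, F(x) -> infinity (since p = 5/6 < 1).
  So the integral diverges. By the integral test, the series diverges.

diverges


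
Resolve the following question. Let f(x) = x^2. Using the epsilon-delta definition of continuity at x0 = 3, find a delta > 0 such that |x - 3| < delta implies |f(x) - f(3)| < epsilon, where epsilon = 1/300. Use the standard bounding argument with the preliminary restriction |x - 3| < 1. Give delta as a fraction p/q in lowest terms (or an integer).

Factor: |x^2 - (3)^2| = |x - 3| * |x + 3|.
Impose |x - 3| < 1 first. Then |x + 3| = |(x - 3) + 2*(3)| <= |x - 3| + 2*|3| < 1 + 6 = 7.
So |x^2 - (3)^2| < delta * 7.
We need delta * 7 <= 1/300, i.e. delta <= 1/300/7 = 1/2100.
Since 1/2100 < 1, this is tighter than 1; take delta = 1/2100.
So delta = 1/2100 works.

1/2100


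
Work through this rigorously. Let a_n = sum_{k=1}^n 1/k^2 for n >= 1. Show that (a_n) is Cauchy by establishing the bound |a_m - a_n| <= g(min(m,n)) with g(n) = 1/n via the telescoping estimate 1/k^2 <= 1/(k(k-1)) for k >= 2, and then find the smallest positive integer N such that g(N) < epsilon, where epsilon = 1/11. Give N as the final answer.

For m > n >= 1: |a_m - a_n| = sum_{k=n+1}^m 1/k^2.
Use 1/k^2 <= 1/(k(k-1)) = 1/(k-1) - 1/k for k >= 2:
sum_{k=n+1}^m 1/k^2 <= sum_{k=n+1}^m (1/(k-1) - 1/k) = 1/n - 1/m <= 1/n.
By symmetry the same bound holds with n,m swapped, so |a_m - a_n| <= 1/min(m,n) = g(min(m,n)). Since g(n) -> 0, (a_n) is Cauchy.
Now solve g(N) < 1/11: 1/N < 1/11 <=> N > 1/(1/11) = 11.
The smallest integer strictly greater than 11 is N = 12.
Check: g(12) = 1/12 < 1/11; g(11) = 1/11 >= 1/11. So N = 12.

12


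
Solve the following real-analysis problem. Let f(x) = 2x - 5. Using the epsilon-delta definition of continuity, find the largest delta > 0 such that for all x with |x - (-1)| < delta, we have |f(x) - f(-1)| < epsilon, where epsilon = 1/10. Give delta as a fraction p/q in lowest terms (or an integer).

We compute f(-1) = 2*(-1) - 5 = -7.
|f(x) - f(-1)| = |2x - 5 - (-7)| = |2(x - (-1))| = 2|x - (-1)|.
We need 2|x - (-1)| < 1/10, i.e. |x - (-1)| < 1/10 / 2 = 1/20.
So any delta <= 1/20 works. Conversely, if delta > 1/20, then x = -1 + 1/20 satisfies |x - (-1)| = 1/20 < delta but |f(x) - f(-1)| = 2 * 1/20 = 1/10, which is not < 1/10; so no larger delta works.
Hence the largest such delta is 1/20.

1/20


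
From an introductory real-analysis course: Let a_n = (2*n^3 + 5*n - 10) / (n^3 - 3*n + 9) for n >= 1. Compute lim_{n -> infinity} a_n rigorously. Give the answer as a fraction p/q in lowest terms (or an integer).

Divide numerator and denominator by n^3, the highest power:
numerator / n^3 = 2 + 5/n^2 - 10/n^3
denominator / n^3 = 1 - 3/n^2 + 9/n^3
As n -> infinity, all terms of the form c/n^k (k >= 1) tend to 0.
So numerator / n^3 -> 2 and denominator / n^3 -> 1.
Therefore lim a_n = 2.

2


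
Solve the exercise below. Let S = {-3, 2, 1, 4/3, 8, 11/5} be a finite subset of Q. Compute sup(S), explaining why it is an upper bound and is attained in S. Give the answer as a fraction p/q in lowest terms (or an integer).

S is finite, so sup(S) = max(S).
Sorted decreasing:
8, 11/5, 2, 4/3, 1, -3
The extremum is 8.
For every x in S, x <= 8. And 8 is in S, so it is attained.
Therefore sup(S) = 8.

8


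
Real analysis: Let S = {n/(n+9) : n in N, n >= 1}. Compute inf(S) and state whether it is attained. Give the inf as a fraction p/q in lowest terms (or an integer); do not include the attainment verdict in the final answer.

Analysis:
- Values: 1/10, 2/11, 1/4, 4/13, ... strictly increasing.
- Minimum is 1/10 (n=1); inf = 1/10 (attained).
- n/(n+9) = 1 - 9/(n+9) -> 1 from below as n -> infinity, and never equals 1.
- So sup = 1 (not attained).
Conclusion: inf(S) = 1/10, attained in S.

1/10


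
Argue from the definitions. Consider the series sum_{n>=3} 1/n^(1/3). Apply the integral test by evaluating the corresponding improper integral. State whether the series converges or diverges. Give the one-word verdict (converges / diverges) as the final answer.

Let f(x) = x^(-1/3). Then f is positive, continuous, and decreasing on [3, infinity), so the integral test applies.
Compute the improper integral int_{3}^infinity f(x) dx:
  antiderivative F(x) = 3*x^(2/3)/2.
  As x -> infinity, F(x) -> infinity (since p = 1/3 < 1).
  So the integral diverges. By the integral test, the series diverges.

diverges


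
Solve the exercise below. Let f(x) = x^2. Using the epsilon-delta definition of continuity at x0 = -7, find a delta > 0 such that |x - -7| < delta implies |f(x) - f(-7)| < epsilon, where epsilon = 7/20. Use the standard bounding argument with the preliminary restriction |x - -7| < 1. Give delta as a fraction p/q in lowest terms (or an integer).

Factor: |x^2 - (-7)^2| = |x - -7| * |x + -7|.
Impose |x - -7| < 1 first. Then |x + -7| = |(x - -7) + 2*(-7)| <= |x - -7| + 2*|-7| < 1 + 14 = 15.
So |x^2 - (-7)^2| < delta * 15.
We need delta * 15 <= 7/20, i.e. delta <= 7/20/15 = 7/300.
Since 7/300 < 1, this is tighter than 1; take delta = 7/300.
So delta = 7/300 works.

7/300


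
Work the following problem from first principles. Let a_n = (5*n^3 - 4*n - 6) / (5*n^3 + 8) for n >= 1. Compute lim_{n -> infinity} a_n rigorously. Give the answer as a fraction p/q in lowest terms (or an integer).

Divide numerator and denominator by n^3, the highest power:
numerator / n^3 = 5 - 4/n^2 - 6/n^3
denominator / n^3 = 5 + 8/n^3
As n -> infinity, all terms of the form c/n^k (k >= 1) tend to 0.
So numerator / n^3 -> 5 and denominator / n^3 -> 5.
Therefore lim a_n = 1.

1


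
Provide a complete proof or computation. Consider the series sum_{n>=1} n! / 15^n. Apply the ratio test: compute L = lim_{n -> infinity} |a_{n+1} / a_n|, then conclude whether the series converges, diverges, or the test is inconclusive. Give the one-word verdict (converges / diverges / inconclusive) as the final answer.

Let a_n denote the general term. Form the ratio a_{n+1}/a_n and simplify:
a_{n+1}/a_n = n/15 + 1/15
Take the limit as n -> infinity: L = infinity.
Since L = infinity > 1 (or L = infinity), the ratio test implies the series diverges.

diverges


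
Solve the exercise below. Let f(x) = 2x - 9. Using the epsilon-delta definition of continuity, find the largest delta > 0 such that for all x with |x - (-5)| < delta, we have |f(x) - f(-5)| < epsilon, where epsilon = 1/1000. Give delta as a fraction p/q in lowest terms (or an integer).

We compute f(-5) = 2*(-5) - 9 = -19.
|f(x) - f(-5)| = |2x - 9 - (-19)| = |2(x - (-5))| = 2|x - (-5)|.
We need 2|x - (-5)| < 1/1000, i.e. |x - (-5)| < 1/1000 / 2 = 1/2000.
So any delta <= 1/2000 works. Conversely, if delta > 1/2000, then x = -5 + 1/2000 satisfies |x - (-5)| = 1/2000 < delta but |f(x) - f(-5)| = 2 * 1/2000 = 1/1000, which is not < 1/1000; so no larger delta works.
Hence the largest such delta is 1/2000.

1/2000


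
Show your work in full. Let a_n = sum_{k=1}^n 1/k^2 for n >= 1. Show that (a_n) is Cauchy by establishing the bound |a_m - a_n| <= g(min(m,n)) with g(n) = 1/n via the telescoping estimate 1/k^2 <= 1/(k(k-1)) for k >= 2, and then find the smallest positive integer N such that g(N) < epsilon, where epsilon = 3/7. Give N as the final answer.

For m > n >= 1: |a_m - a_n| = sum_{k=n+1}^m 1/k^2.
Use 1/k^2 <= 1/(k(k-1)) = 1/(k-1) - 1/k for k >= 2:
sum_{k=n+1}^m 1/k^2 <= sum_{k=n+1}^m (1/(k-1) - 1/k) = 1/n - 1/m <= 1/n.
By symmetry the same bound holds with n,m swapped, so |a_m - a_n| <= 1/min(m,n) = g(min(m,n)). Since g(n) -> 0, (a_n) is Cauchy.
Now solve g(N) < 3/7: 1/N < 3/7 <=> N > 1/(3/7) = 7/3.
The smallest integer strictly greater than 7/3 is N = 3.
Check: g(3) = 1/3 < 3/7; g(2) = 1/2 >= 3/7. So N = 3.

3


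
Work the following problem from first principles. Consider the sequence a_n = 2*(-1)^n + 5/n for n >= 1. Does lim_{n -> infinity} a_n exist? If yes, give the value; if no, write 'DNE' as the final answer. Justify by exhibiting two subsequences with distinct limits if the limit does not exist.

Examine the behaviour of a_n along subsequences.
a_{2k} = 2 + 5/(2k) -> 2. a_{2k+1} = -2 + 5/(2k+1) -> -2.
Since these two subsequential limits are 2 and -2, distinct, the full sequence cannot converge (a convergent sequence has all subsequences tending to the same limit). So lim a_n does not exist.

DNE


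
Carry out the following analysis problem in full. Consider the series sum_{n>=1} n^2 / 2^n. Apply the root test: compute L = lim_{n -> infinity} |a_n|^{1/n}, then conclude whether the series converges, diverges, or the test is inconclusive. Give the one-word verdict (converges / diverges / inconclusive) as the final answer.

Let a_n denote the general term. Form |a_n|^(1/n) and simplify:
|a_n|^(1/n) = n^(2/n)/2
Take the limit as n -> infinity: L = 1/2.
Since L = 1/2 < 1, the root test implies convergence.

converges


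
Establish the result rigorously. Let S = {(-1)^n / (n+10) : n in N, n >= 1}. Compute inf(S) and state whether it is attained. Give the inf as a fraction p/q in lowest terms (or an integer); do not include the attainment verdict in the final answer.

Analysis:
- Values: -1/11, 1/12, -1/13, 1/14, -1/15, ...
- Positive terms (even n): 1/(2+10), 1/(4+10), ... decreasing -> max = 1/12 (n=2).
- Negative terms (odd n): -1/(1+10), -1/(3+10), ... increasing -> min = -1/11 (n=1).
- So sup = 1/12 (attained at n=2); inf = -1/11 (attained at n=1).
Conclusion: inf(S) = -1/11, attained in S.

-1/11


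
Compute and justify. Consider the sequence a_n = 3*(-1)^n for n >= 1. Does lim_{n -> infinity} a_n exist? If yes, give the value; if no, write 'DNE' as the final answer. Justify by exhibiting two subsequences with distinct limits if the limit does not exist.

Examine the behaviour of a_n along subsequences.
Even-n subsequence a_{2k} = 3 -> 3. Odd-n subsequence a_{2k+1} = -3 -> -3.
Since these two subsequential limits are 3 and -3, distinct, the full sequence cannot converge (a convergent sequence has all subsequences tending to the same limit). So lim a_n does not exist.

DNE


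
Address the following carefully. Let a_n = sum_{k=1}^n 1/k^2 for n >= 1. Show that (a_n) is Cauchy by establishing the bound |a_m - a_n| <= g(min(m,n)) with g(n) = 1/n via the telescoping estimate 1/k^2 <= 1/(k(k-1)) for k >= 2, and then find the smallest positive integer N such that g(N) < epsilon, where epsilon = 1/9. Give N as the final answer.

For m > n >= 1: |a_m - a_n| = sum_{k=n+1}^m 1/k^2.
Use 1/k^2 <= 1/(k(k-1)) = 1/(k-1) - 1/k for k >= 2:
sum_{k=n+1}^m 1/k^2 <= sum_{k=n+1}^m (1/(k-1) - 1/k) = 1/n - 1/m <= 1/n.
By symmetry the same bound holds with n,m swapped, so |a_m - a_n| <= 1/min(m,n) = g(min(m,n)). Since g(n) -> 0, (a_n) is Cauchy.
Now solve g(N) < 1/9: 1/N < 1/9 <=> N > 1/(1/9) = 9.
The smallest integer strictly greater than 9 is N = 10.
Check: g(10) = 1/10 < 1/9; g(9) = 1/9 >= 1/9. So N = 10.

10


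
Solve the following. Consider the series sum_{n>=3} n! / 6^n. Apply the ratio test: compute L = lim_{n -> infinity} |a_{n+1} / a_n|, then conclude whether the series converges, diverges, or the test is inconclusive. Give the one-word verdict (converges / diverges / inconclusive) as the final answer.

Let a_n denote the general term. Form the ratio a_{n+1}/a_n and simplify:
a_{n+1}/a_n = n/6 + 1/6
Take the limit as n -> infinity: L = infinity.
Since L = infinity > 1 (or L = infinity), the ratio test implies the series diverges.

diverges


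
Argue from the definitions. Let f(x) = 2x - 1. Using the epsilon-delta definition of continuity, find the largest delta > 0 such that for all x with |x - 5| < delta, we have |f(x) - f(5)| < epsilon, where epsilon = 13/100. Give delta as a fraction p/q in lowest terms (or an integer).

We compute f(5) = 2*(5) - 1 = 9.
|f(x) - f(5)| = |2x - 1 - (9)| = |2(x - 5)| = 2|x - 5|.
We need 2|x - 5| < 13/100, i.e. |x - 5| < 13/100 / 2 = 13/200.
So any delta <= 13/200 works. Conversely, if delta > 13/200, then x = 5 + 13/200 satisfies |x - 5| = 13/200 < delta but |f(x) - f(5)| = 2 * 13/200 = 13/100, which is not < 13/100; so no larger delta works.
Hence the largest such delta is 13/200.

13/200


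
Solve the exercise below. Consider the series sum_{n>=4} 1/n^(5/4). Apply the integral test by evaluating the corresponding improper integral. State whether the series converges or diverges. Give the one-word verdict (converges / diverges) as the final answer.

Let f(x) = x^(-5/4). Then f is positive, continuous, and decreasing on [4, infinity), so the integral test applies.
Compute the improper integral int_{4}^infinity f(x) dx:
  antiderivative F(x) = -4/x^(1/4).
  As x -> infinity, F(x) -> 0 (since p = 5/4 > 1).
  So int = F(infinity) - F(4) = 0 - (-2*sqrt(2)) = 2*sqrt(2).
  Finite, so by the integral test, the series converges.

converges


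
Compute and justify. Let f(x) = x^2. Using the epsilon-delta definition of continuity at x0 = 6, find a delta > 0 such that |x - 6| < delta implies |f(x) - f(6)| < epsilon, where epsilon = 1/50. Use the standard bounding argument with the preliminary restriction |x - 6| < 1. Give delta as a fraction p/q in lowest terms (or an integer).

Factor: |x^2 - (6)^2| = |x - 6| * |x + 6|.
Impose |x - 6| < 1 first. Then |x + 6| = |(x - 6) + 2*(6)| <= |x - 6| + 2*|6| < 1 + 12 = 13.
So |x^2 - (6)^2| < delta * 13.
We need delta * 13 <= 1/50, i.e. delta <= 1/50/13 = 1/650.
Since 1/650 < 1, this is tighter than 1; take delta = 1/650.
So delta = 1/650 works.

1/650


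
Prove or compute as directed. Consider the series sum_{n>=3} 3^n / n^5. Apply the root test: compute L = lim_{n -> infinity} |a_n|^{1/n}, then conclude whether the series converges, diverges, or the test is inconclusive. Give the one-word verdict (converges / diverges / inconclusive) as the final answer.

Let a_n denote the general term. Form |a_n|^(1/n) and simplify:
|a_n|^(1/n) = 3/n^(5/n)
Take the limit as n -> infinity: L = 3.
Since L = 3 > 1, the root test implies divergence.

diverges


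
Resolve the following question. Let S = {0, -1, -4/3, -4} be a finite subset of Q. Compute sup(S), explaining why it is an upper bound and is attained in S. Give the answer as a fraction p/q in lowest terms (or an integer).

S is finite, so sup(S) = max(S).
Sorted decreasing:
0, -1, -4/3, -4
The extremum is 0.
For every x in S, x <= 0. And 0 is in S, so it is attained.
Therefore sup(S) = 0.

0


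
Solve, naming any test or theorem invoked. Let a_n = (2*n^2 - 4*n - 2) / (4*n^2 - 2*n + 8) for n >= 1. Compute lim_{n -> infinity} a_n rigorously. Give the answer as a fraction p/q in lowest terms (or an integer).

Divide numerator and denominator by n^2, the highest power:
numerator / n^2 = 2 - 4/n - 2/n^2
denominator / n^2 = 4 - 2/n + 8/n^2
As n -> infinity, all terms of the form c/n^k (k >= 1) tend to 0.
So numerator / n^2 -> 2 and denominator / n^2 -> 4.
Therefore lim a_n = 1/2.

1/2


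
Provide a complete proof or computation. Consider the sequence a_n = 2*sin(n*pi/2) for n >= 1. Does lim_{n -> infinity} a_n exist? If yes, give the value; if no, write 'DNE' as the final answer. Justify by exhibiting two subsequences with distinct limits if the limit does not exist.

Examine the behaviour of a_n along subsequences.
a_{4k+1} = 2*sin(pi/2 + 2k*pi) = 2 -> 2. a_{4k+3} = 2*sin(3pi/2 + 2k*pi) = -2 -> -2.
Since these two subsequential limits are 2 and -2, distinct, the full sequence cannot converge (a convergent sequence has all subsequences tending to the same limit). So lim a_n does not exist.

DNE


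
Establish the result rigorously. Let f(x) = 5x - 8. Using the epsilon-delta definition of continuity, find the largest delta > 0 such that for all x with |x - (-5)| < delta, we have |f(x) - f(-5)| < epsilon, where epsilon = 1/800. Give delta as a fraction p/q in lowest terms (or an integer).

We compute f(-5) = 5*(-5) - 8 = -33.
|f(x) - f(-5)| = |5x - 8 - (-33)| = |5(x - (-5))| = 5|x - (-5)|.
We need 5|x - (-5)| < 1/800, i.e. |x - (-5)| < 1/800 / 5 = 1/4000.
So any delta <= 1/4000 works. Conversely, if delta > 1/4000, then x = -5 + 1/4000 satisfies |x - (-5)| = 1/4000 < delta but |f(x) - f(-5)| = 5 * 1/4000 = 1/800, which is not < 1/800; so no larger delta works.
Hence the largest such delta is 1/4000.

1/4000


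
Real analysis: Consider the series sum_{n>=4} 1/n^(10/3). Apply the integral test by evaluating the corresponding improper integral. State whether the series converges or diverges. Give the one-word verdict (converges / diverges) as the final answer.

Let f(x) = x^(-10/3). Then f is positive, continuous, and decreasing on [4, infinity), so the integral test applies.
Compute the improper integral int_{4}^infinity f(x) dx:
  antiderivative F(x) = -3/(7*x^(7/3)).
  As x -> infinity, F(x) -> 0 (since p = 10/3 > 1).
  So int = F(infinity) - F(4) = 0 - (-3*2^(1/3)/224) = 3*2^(1/3)/224.
  Finite, so by the integral test, the series converges.

converges


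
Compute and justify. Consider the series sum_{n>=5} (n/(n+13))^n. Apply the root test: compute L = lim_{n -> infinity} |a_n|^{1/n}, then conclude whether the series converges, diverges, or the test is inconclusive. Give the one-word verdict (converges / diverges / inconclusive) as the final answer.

Let a_n denote the general term. Form |a_n|^(1/n) and simplify:
|a_n|^(1/n) = n/(n + 13)
Take the limit as n -> infinity: L = 1.
Since L = 1, the root test is inconclusive. (In fact a_n = (n/(n+13))^n -> e^(-13) != 0, so the nth-term test shows divergence; but the root test itself gives no conclusion.)

inconclusive


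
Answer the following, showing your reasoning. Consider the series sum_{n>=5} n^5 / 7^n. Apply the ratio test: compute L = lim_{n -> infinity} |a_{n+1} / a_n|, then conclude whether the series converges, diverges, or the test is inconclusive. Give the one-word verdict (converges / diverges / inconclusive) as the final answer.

Let a_n denote the general term. Form the ratio a_{n+1}/a_n and simplify:
a_{n+1}/a_n = (n + 1)^5/(7*n^5)
Take the limit as n -> infinity: L = 1/7.
Since L = 1/7 < 1, the ratio test implies the series converges.

converges


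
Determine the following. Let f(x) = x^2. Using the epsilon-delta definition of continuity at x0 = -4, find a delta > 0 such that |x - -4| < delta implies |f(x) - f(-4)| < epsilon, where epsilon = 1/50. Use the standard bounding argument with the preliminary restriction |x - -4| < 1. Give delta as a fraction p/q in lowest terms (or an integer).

Factor: |x^2 - (-4)^2| = |x - -4| * |x + -4|.
Impose |x - -4| < 1 first. Then |x + -4| = |(x - -4) + 2*(-4)| <= |x - -4| + 2*|-4| < 1 + 8 = 9.
So |x^2 - (-4)^2| < delta * 9.
We need delta * 9 <= 1/50, i.e. delta <= 1/50/9 = 1/450.
Since 1/450 < 1, this is tighter than 1; take delta = 1/450.
So delta = 1/450 works.

1/450


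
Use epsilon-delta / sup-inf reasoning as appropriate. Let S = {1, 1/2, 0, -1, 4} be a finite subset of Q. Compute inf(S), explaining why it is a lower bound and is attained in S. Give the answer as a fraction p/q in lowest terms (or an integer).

S is finite, so inf(S) = min(S).
Sorted increasing:
-1, 0, 1/2, 1, 4
The extremum is -1.
For every x in S, x >= -1. And -1 is in S, so it is attained.
Therefore inf(S) = -1.

-1


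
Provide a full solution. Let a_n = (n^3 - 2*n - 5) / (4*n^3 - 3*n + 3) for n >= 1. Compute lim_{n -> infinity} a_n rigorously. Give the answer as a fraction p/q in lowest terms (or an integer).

Divide numerator and denominator by n^3, the highest power:
numerator / n^3 = 1 - 2/n^2 - 5/n^3
denominator / n^3 = 4 - 3/n^2 + 3/n^3
As n -> infinity, all terms of the form c/n^k (k >= 1) tend to 0.
So numerator / n^3 -> 1 and denominator / n^3 -> 4.
Therefore lim a_n = 1/4.

1/4


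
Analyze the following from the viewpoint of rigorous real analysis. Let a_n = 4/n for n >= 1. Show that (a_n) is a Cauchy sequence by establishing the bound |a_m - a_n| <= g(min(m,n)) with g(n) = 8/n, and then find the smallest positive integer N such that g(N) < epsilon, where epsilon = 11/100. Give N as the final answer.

For any m, n >= 1, by the triangle inequality:
|a_m - a_n| = |4/m - 4/n| <= 4*1/m + 4*1/n <= 8/min(m,n).
So g(n) = 8/n bounds the Cauchy difference. Since g(n) -> 0, (a_n) is Cauchy.
Now solve g(N) < 11/100: 8/N < 11/100 <=> N > 8 / (11/100) = 800/11.
The smallest integer strictly greater than 800/11 is N = 73.
Check: g(73) = 8/73 = 8/73 < 11/100; g(72) = 1/9 >= 11/100. So N = 73.

73


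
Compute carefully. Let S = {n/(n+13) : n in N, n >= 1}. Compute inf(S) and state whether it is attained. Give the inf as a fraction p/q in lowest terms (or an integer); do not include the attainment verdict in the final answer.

Analysis:
- Values: 1/14, 2/15, 3/16, 4/17, ... strictly increasing.
- Minimum is 1/14 (n=1); inf = 1/14 (attained).
- n/(n+13) = 1 - 13/(n+13) -> 1 from below as n -> infinity, and never equals 1.
- So sup = 1 (not attained).
Conclusion: inf(S) = 1/14, attained in S.

1/14


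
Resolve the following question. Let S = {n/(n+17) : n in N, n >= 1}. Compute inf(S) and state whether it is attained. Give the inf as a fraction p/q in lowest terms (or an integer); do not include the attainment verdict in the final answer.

Analysis:
- Values: 1/18, 2/19, 3/20, 4/21, ... strictly increasing.
- Minimum is 1/18 (n=1); inf = 1/18 (attained).
- n/(n+17) = 1 - 17/(n+17) -> 1 from below as n -> infinity, and never equals 1.
- So sup = 1 (not attained).
Conclusion: inf(S) = 1/18, attained in S.

1/18


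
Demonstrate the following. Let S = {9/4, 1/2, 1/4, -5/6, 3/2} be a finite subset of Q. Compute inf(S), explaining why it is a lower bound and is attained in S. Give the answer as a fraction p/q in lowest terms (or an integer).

S is finite, so inf(S) = min(S).
Sorted increasing:
-5/6, 1/4, 1/2, 3/2, 9/4
The extremum is -5/6.
For every x in S, x >= -5/6. And -5/6 is in S, so it is attained.
Therefore inf(S) = -5/6.

-5/6


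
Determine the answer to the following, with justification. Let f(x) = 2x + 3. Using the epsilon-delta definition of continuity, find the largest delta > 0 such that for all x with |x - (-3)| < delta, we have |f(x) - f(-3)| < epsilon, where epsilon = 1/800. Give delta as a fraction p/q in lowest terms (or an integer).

We compute f(-3) = 2*(-3) + 3 = -3.
|f(x) - f(-3)| = |2x + 3 - (-3)| = |2(x - (-3))| = 2|x - (-3)|.
We need 2|x - (-3)| < 1/800, i.e. |x - (-3)| < 1/800 / 2 = 1/1600.
So any delta <= 1/1600 works. Conversely, if delta > 1/1600, then x = -3 + 1/1600 satisfies |x - (-3)| = 1/1600 < delta but |f(x) - f(-3)| = 2 * 1/1600 = 1/800, which is not < 1/800; so no larger delta works.
Hence the largest such delta is 1/1600.

1/1600


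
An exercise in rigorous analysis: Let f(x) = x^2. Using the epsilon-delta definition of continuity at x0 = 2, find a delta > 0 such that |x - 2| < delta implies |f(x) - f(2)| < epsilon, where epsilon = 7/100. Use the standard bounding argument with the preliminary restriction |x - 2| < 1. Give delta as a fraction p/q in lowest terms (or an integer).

Factor: |x^2 - (2)^2| = |x - 2| * |x + 2|.
Impose |x - 2| < 1 first. Then |x + 2| = |(x - 2) + 2*(2)| <= |x - 2| + 2*|2| < 1 + 4 = 5.
So |x^2 - (2)^2| < delta * 5.
We need delta * 5 <= 7/100, i.e. delta <= 7/100/5 = 7/500.
Since 7/500 < 1, this is tighter than 1; take delta = 7/500.
So delta = 7/500 works.

7/500
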